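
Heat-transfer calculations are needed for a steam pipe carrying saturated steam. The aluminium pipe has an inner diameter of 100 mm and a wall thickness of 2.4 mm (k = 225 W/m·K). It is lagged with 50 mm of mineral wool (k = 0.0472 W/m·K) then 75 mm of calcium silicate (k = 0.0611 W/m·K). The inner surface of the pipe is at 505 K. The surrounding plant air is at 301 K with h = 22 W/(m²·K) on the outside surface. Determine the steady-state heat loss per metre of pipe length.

Treating each annulus and film as a series resistance:
R_aluminium pipe wall = ln(52.4/50)/(2π×225×1) = 3.316×10^-5 K/W
R_mineral wool = ln(102.4/52.4)/(2π×0.0472×1) = 2.259 K/W
R_calcium silicate = ln(177.4/102.4)/(2π×0.0611×1) = 1.431 K/W
R_outer film = 1/(h_o·2πr_oL) = 1/(22×2π×0.1774×1) = 0.04078 K/W
R_total = 3.731 K/W
Q = ΔT/R_total = 204/3.731

q′ ≈ 54.7 W/m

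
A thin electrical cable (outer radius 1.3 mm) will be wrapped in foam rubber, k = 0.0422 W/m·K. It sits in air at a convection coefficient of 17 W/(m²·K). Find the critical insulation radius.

For a cylinder r_cr = k/h = 0.0422/17
r_cr = 2.48 mm; since the bare radius (1.3 mm) is below r_cr, adding a thin layer of insulation will *increase* heat loss.

r_cr ≈ 2.48 mm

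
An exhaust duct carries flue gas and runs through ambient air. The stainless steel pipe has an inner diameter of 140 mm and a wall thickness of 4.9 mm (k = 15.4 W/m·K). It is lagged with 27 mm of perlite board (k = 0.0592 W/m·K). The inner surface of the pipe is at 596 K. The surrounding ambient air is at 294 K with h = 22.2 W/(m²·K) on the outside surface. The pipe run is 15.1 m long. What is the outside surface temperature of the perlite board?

Treating each annulus and film as a series resistance:
R_stainless steel pipe wall = ln(74.9/70)/(2π×15.4×15.1) = 4.631×10^-5 K/W
R_perlite board = ln(101.9/74.9)/(2π×0.0592×15.1) = 0.05481 K/W
R_outer film = 1/(h_o·2πr_oL) = 1/(22.2×2π×0.1019×15.1) = 0.004659 K/W
R_total = 0.05951 K/W
Q = ΔT/R_total = 302/0.05951
Q = 5070 W
T_interface = T_inner − Q·ΣR(inner→interface) = 596 − 5070×0.05485

T ≈ 318 K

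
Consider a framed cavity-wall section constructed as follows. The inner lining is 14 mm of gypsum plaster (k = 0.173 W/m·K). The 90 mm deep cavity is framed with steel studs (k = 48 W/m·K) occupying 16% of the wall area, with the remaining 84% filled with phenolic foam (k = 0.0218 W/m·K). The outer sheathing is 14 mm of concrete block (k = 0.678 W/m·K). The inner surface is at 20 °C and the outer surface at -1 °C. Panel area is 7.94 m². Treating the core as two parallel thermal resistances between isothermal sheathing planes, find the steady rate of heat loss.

Q ≈ 1470 W

Sheathing layers in series; stud and cavity paths in parallel between them.
R_inner = 0.014/(0.173×7.94) = 0.01019 K/W
R_stud  = 0.09/(48×0.16×7.94) = 0.001476 K/W
R_cav   = 0.09/(0.0218×0.84×7.94) = 0.619 K/W
1/R_core = 1/R_stud + 1/R_cav → R_core = 0.001472 K/W
R_outer = 0.014/(0.678×7.94) = 0.002601 K/W
R_total = 0.01427 K/W
Q = ΔT/R_total = 21/0.01427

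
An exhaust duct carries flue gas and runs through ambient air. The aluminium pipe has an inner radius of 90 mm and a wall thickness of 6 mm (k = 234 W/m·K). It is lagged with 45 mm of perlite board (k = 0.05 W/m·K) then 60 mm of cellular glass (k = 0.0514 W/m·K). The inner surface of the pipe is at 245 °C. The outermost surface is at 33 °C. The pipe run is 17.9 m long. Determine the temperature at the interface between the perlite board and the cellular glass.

Radial resistances (cylindrical: R_cond = ln(r_o/r_i)/(2πkL), R_conv = 1/(h·2πrL)):
R_aluminium pipe wall = ln(96/90)/(2π×234×17.9) = 2.452×10^-6 K/W
R_perlite board = ln(141/96)/(2π×0.05×17.9) = 0.06836 K/W
R_cellular glass = ln(201/141)/(2π×0.0514×17.9) = 0.06133 K/W
R_total = 0.1297 K/W
Q = ΔT/R_total = 212/0.1297
Q = 1630 W
T_interface = T_inner − Q·ΣR(inner→interface) = 245 − 1630×0.06836

T ≈ 133 °C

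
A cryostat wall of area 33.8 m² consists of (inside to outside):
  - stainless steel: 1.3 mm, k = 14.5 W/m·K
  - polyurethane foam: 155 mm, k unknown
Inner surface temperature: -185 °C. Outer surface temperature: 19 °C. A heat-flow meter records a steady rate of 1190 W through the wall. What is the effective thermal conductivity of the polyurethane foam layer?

k ≈ 0.0268 W/(m·K)

Using the resistance-network approach (series):
R_stainless steel = L/(kA) = 0.0013/(14.5×33.8) = 2.653×10^-6 K/W
Sum of known resistances R_other = 2.653×10^-6 K/W
Total R = ΔT/Q = 204/1190 = 0.1714 K/W
R_polyurethane foam = R_total − R_other = 0.1714 K/W
k = L/(R·A) = 0.155/(0.1714×33.8)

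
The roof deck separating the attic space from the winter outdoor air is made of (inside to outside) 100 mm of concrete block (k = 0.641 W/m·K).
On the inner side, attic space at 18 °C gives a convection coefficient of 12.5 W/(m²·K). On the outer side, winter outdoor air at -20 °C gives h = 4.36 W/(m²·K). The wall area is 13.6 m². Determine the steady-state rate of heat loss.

Treating each layer as a thermal resistance in series:
R_inner film = 1/(h_i·A) = 1/(12.5×13.6) = 0.005882 K/W
R_concrete block = L/(kA) = 0.1/(0.641×13.6) = 0.01147 K/W
R_outer film = 1/(h_o·A) = 1/(4.36×13.6) = 0.01686 K/W
R_total = 0.03422 K/W
Q = ΔT / R_total = 38 / 0.03422

Q ≈ 1110 W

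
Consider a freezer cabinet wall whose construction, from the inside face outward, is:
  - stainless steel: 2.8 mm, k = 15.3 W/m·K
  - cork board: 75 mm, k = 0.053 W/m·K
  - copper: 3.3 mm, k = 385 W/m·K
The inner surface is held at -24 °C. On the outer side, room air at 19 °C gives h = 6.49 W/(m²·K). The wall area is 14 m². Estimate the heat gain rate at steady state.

Model the wall as resistances in series:
R_stainless steel = L/(kA) = 0.0028/(15.3×14) = 1.307×10^-5 K/W
R_cork board = L/(kA) = 0.075/(0.053×14) = 0.1011 K/W
R_copper = L/(kA) = 0.0033/(385×14) = 6.122×10^-7 K/W
R_outer film = 1/(h_o·A) = 1/(6.49×14) = 0.01101 K/W
R_total = 0.1121 K/W
Q = ΔT / R_total = 43 / 0.1121

Q ≈ 384 W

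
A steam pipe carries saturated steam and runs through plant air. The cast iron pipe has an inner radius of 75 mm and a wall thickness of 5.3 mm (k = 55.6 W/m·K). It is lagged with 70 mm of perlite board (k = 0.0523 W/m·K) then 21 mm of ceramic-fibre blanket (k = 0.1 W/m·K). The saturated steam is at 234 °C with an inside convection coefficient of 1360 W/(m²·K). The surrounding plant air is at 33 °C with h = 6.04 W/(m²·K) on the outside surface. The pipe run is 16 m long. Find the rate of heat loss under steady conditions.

Q ≈ 1420 W

Per-layer cylindrical resistances, series-summed:
R_inner film = 1/(h_i·2πr₁L) = 1/(1360×2π×0.075×16) = 9.752×10^-5 K/W
R_cast iron pipe wall = ln(80.3/75)/(2π×55.6×16) = 1.222×10^-5 K/W
R_perlite board = ln(150.3/80.3)/(2π×0.0523×16) = 0.1192 K/W
R_ceramic-fibre blanket = ln(171.3/150.3)/(2π×0.1×16) = 0.01301 K/W
R_outer film = 1/(h_o·2πr_oL) = 1/(6.04×2π×0.1713×16) = 0.009614 K/W
R_total = 0.142 K/W
Q = ΔT/R_total = 201/0.142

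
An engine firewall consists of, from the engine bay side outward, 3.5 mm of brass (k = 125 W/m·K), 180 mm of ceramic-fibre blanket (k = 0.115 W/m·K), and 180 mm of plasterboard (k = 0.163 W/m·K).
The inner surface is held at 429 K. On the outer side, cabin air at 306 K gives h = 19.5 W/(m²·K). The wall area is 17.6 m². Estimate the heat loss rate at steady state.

Thermal resistances in series:
R_brass = L/(kA) = 0.0035/(125×17.6) = 1.591×10^-6 K/W
R_ceramic-fibre blanket = L/(kA) = 0.18/(0.115×17.6) = 0.08893 K/W
R_plasterboard = L/(kA) = 0.18/(0.163×17.6) = 0.06274 K/W
R_outer film = 1/(h_o·A) = 1/(19.5×17.6) = 0.002914 K/W
R_total = 0.1546 K/W
Q = ΔT / R_total = 123 / 0.1546

Q ≈ 796 W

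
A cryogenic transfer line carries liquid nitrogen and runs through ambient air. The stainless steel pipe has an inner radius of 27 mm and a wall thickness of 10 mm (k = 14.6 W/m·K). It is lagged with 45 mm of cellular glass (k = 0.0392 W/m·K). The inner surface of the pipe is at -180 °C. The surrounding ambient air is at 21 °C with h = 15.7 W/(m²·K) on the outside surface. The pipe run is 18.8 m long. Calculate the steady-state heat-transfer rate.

Q ≈ 1130 W

Cylindrical conduction, so R = ln(r₂/r₁)/(2πkL) per layer, in series:
R_stainless steel pipe wall = ln(37/27)/(2π×14.6×18.8) = 1.827×10^-4 K/W
R_cellular glass = ln(82/37)/(2π×0.0392×18.8) = 0.1719 K/W
R_outer film = 1/(h_o·2πr_oL) = 1/(15.7×2π×0.082×18.8) = 0.006576 K/W
R_total = 0.1786 K/W
Q = ΔT/R_total = 201/0.1786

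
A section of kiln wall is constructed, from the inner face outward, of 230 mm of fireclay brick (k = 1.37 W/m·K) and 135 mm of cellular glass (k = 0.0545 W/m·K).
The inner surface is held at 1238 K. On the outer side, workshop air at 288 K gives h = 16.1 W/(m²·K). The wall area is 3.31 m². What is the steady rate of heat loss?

Treating each layer as a thermal resistance in series:
R_fireclay brick = L/(kA) = 0.23/(1.37×3.31) = 0.05072 K/W
R_cellular glass = L/(kA) = 0.135/(0.0545×3.31) = 0.7484 K/W
R_outer film = 1/(h_o·A) = 1/(16.1×3.31) = 0.01876 K/W
R_total = 0.8178 K/W
Q = ΔT / R_total = 950 / 0.8178

Q ≈ 1160 W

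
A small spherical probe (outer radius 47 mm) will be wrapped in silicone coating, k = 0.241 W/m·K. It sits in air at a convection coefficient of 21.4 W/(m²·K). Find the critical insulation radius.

For a sphere r_cr = 2k/h = 2×0.241/21.4
r_cr = 22.5 mm; since the bare radius (47 mm) is above r_cr, any added insulation will reduce heat loss.

r_cr ≈ 22.5 mm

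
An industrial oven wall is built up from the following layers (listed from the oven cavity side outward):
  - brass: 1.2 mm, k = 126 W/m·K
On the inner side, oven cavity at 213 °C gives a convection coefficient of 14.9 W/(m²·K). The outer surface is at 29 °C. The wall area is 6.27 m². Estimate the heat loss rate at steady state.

Model the wall as resistances in series:
R_inner film = 1/(h_i·A) = 1/(14.9×6.27) = 0.0107 K/W
R_brass = L/(kA) = 0.0012/(126×6.27) = 1.519×10^-6 K/W
R_total = 0.01071 K/W
Q = ΔT / R_total = 184 / 0.01071

Q ≈ 17200 W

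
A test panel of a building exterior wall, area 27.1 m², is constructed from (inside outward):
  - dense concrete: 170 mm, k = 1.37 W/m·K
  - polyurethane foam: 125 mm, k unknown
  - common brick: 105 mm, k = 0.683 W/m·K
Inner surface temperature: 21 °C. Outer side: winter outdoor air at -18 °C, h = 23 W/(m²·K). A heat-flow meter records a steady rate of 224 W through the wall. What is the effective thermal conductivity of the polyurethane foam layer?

Series thermal resistances:
R_dense concrete = L/(kA) = 0.17/(1.37×27.1) = 0.004579 K/W
R_common brick = L/(kA) = 0.105/(0.683×27.1) = 0.005673 K/W
R_outer film = 1/(h_o·A) = 1/(23×27.1) = 0.001604 K/W
Sum of known resistances R_other = 0.01186 K/W
Total R = ΔT/Q = 39/224 = 0.1741 K/W
R_polyurethane foam = R_total − R_other = 0.1623 K/W
k = L/(R·A) = 0.125/(0.1623×27.1)

k ≈ 0.0284 W/(m·K)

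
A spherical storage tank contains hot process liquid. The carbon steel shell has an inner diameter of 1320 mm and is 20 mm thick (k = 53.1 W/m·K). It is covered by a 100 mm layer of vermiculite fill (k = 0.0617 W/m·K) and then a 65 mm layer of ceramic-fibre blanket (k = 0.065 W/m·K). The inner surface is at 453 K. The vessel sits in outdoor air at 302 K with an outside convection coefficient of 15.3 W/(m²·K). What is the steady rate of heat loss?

Spherical conduction: R = (1/r_in − 1/r_out)/(4πk) per layer; series-sum.
R_carbon steel shell = (1/0.66 − 1/0.68)/(4π×53.1) = 6.678×10^-5 K/W
R_vermiculite fill = (1/0.68 − 1/0.78)/(4π×0.0617) = 0.2432 K/W
R_ceramic-fibre blanket = (1/0.78 − 1/0.845)/(4π×0.065) = 0.1207 K/W
R_outer film = 1/(h·4πr_o²) = 1/(15.3×4π×0.845²) = 0.007284 K/W
R_total = 0.3713 K/W
Q = ΔT/R_total = 151/0.3713

Q ≈ 407 W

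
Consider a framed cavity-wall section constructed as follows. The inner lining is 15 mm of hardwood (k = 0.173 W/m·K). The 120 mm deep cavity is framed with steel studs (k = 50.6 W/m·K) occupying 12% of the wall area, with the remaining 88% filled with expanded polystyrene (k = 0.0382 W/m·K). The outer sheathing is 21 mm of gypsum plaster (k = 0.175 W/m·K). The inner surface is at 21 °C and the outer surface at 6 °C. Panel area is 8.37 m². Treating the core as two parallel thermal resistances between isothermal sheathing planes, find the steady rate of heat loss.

Q ≈ 555 W

Sheathing layers in series; stud and cavity paths in parallel between them.
R_inner = 0.015/(0.173×8.37) = 0.01036 K/W
R_stud  = 0.12/(50.6×0.12×8.37) = 0.002361 K/W
R_cav   = 0.12/(0.0382×0.88×8.37) = 0.4265 K/W
1/R_core = 1/R_stud + 1/R_cav → R_core = 0.002348 K/W
R_outer = 0.021/(0.175×8.37) = 0.01434 K/W
R_total = 0.02704 K/W
Q = ΔT/R_total = 15/0.02704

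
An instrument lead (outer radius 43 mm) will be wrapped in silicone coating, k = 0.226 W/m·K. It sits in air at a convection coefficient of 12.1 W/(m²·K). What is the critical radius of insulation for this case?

For a cylinder r_cr = k/h = 0.226/12.1
r_cr = 18.7 mm; since the bare radius (43 mm) is above r_cr, any added insulation will reduce heat loss.

r_cr ≈ 18.7 mm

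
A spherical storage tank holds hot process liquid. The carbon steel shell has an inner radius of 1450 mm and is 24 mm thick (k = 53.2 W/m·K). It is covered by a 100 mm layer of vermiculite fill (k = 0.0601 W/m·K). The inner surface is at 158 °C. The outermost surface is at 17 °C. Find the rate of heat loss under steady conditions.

Radial (spherical) resistances in series:
R_carbon steel shell = (1/1.45 − 1/1.474)/(4π×53.2) = 1.68×10^-5 K/W
R_vermiculite fill = (1/1.474 − 1/1.574)/(4π×0.0601) = 0.05707 K/W
R_total = 0.05709 K/W
Q = ΔT/R_total = 141/0.05709

Q ≈ 2470 W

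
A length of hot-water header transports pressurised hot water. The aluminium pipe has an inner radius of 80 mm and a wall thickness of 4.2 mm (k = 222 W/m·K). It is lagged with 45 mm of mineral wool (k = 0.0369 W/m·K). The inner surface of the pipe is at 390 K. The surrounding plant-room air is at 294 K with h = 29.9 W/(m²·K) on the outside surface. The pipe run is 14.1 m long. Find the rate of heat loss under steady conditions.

Per-layer cylindrical resistances, series-summed:
R_aluminium pipe wall = ln(84.2/80)/(2π×222×14.1) = 2.602×10^-6 K/W
R_mineral wool = ln(129.2/84.2)/(2π×0.0369×14.1) = 0.131 K/W
R_outer film = 1/(h_o·2πr_oL) = 1/(29.9×2π×0.1292×14.1) = 0.002922 K/W
R_total = 0.1339 K/W
Q = ΔT/R_total = 96/0.1339

Q ≈ 717 W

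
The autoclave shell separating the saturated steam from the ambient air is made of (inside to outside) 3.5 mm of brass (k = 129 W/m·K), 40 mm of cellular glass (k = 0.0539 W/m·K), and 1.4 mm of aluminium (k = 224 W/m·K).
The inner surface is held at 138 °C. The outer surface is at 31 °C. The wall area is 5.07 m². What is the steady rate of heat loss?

Thermal resistances in series:
R_brass = L/(kA) = 0.0035/(129×5.07) = 5.351×10^-6 K/W
R_cellular glass = L/(kA) = 0.04/(0.0539×5.07) = 0.1464 K/W
R_aluminium = L/(kA) = 0.0014/(224×5.07) = 1.233×10^-6 K/W
R_total = 0.1464 K/W
Q = ΔT / R_total = 107 / 0.1464

Q ≈ 731 W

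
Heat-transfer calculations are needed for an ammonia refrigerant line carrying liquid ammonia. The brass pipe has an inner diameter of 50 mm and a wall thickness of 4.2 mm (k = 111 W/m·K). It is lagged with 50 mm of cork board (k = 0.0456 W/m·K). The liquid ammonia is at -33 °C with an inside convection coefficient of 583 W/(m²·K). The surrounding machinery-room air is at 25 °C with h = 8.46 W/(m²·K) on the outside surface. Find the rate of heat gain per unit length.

For a radial system each layer contributes R = ln(r_out/r_in)/(2πkL); films add R = 1/(hA).
R_inner film = 1/(h_i·2πr₁L) = 1/(583×2π×0.025×1) = 0.01092 K/W
R_brass pipe wall = ln(29.2/25)/(2π×111×1) = 2.227×10^-4 K/W
R_cork board = ln(79.2/29.2)/(2π×0.0456×1) = 3.483 K/W
R_outer film = 1/(h_o·2πr_oL) = 1/(8.46×2π×0.0792×1) = 0.2375 K/W
R_total = 3.731 K/W
Q = ΔT/R_total = 58/3.731

q′ ≈ 15.5 W/m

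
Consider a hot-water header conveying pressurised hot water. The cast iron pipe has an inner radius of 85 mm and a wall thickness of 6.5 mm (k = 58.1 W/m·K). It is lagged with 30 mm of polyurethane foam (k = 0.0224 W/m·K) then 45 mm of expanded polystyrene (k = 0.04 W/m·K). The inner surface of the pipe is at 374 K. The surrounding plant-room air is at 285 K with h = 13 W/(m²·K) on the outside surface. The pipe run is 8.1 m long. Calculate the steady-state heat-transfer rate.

Radial resistances (cylindrical: R_cond = ln(r_o/r_i)/(2πkL), R_conv = 1/(h·2πrL)):
R_cast iron pipe wall = ln(91.5/85)/(2π×58.1×8.1) = 2.492×10^-5 K/W
R_polyurethane foam = ln(121.5/91.5)/(2π×0.0224×8.1) = 0.2487 K/W
R_expanded polystyrene = ln(166.5/121.5)/(2π×0.04×8.1) = 0.1548 K/W
R_outer film = 1/(h_o·2πr_oL) = 1/(13×2π×0.1665×8.1) = 0.009078 K/W
R_total = 0.4126 K/W
Q = ΔT/R_total = 89/0.4126

Q ≈ 216 W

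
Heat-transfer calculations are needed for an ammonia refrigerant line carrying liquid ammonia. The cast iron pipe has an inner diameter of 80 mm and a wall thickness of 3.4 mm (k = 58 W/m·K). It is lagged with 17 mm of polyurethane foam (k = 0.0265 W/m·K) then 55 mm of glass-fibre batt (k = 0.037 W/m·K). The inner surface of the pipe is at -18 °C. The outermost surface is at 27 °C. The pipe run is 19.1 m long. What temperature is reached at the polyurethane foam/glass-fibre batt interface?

Radial resistances (cylindrical: R_cond = ln(r_o/r_i)/(2πkL), R_conv = 1/(h·2πrL)):
R_cast iron pipe wall = ln(43.4/40)/(2π×58×19.1) = 1.172×10^-5 K/W
R_polyurethane foam = ln(60.4/43.4)/(2π×0.0265×19.1) = 0.1039 K/W
R_glass-fibre batt = ln(115.4/60.4)/(2π×0.037×19.1) = 0.1458 K/W
R_total = 0.2497 K/W
Q = ΔT/R_total = 45/0.2497
Q = 180 W
T_interface = T_inner + Q·ΣR(inner→interface) = -18 + 180×0.1039

T ≈ 0.729 °C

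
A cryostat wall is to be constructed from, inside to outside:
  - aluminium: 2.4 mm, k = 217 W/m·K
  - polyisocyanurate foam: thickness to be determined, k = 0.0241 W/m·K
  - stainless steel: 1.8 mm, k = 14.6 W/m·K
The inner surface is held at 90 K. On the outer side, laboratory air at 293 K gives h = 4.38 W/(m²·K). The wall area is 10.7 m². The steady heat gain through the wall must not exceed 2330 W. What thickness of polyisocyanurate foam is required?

Model the wall as resistances in series:
R_aluminium = L/(kA) = 0.0024/(217×10.7) = 1.034×10^-6 K/W
R_stainless steel = L/(kA) = 0.0018/(14.6×10.7) = 1.152×10^-5 K/W
R_outer film = 1/(h_o·A) = 1/(4.38×10.7) = 0.02134 K/W
Sum of the known resistances R_other = 0.02135 K/W
Required total resistance R_tot = ΔT/Q_allow = 203/2330 = 0.08712 K/W
R_polyisocyanurate foam = R_tot − R_other = 0.06577 K/W
L = R·k·A = 0.06577×0.0241×10.7

L ≈ 17 mm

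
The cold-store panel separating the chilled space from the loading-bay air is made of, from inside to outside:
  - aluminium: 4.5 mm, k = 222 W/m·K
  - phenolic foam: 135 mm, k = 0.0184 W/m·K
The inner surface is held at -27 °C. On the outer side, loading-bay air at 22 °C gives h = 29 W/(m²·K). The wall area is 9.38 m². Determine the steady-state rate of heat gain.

Treating each layer as a thermal resistance in series:
R_aluminium = L/(kA) = 0.0045/(222×9.38) = 2.161×10^-6 K/W
R_phenolic foam = L/(kA) = 0.135/(0.0184×9.38) = 0.7822 K/W
R_outer film = 1/(h_o·A) = 1/(29×9.38) = 0.003676 K/W
R_total = 0.7859 K/W
Q = ΔT / R_total = 49 / 0.7859

Q ≈ 62.4 W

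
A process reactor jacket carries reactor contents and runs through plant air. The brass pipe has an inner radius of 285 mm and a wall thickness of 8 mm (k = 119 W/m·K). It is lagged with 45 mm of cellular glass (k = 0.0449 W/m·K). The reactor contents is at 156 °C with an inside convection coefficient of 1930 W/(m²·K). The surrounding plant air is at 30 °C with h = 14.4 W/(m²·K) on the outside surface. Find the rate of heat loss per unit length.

q′ ≈ 234 W/m

For a radial system each layer contributes R = ln(r_out/r_in)/(2πkL); films add R = 1/(hA).
R_inner film = 1/(h_i·2πr₁L) = 1/(1930×2π×0.285×1) = 2.893×10^-4 K/W
R_brass pipe wall = ln(293/285)/(2π×119×1) = 3.702×10^-5 K/W
R_cellular glass = ln(338/293)/(2π×0.0449×1) = 0.5064 K/W
R_outer film = 1/(h_o·2πr_oL) = 1/(14.4×2π×0.338×1) = 0.0327 K/W
R_total = 0.5395 K/W
Q = ΔT/R_total = 126/0.5395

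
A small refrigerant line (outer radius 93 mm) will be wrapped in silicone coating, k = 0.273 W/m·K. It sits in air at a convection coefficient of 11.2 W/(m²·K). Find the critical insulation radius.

r_cr ≈ 24.4 mm

For a cylinder r_cr = k/h = 0.273/11.2
r_cr = 24.4 mm; since the bare radius (93 mm) is above r_cr, any added insulation will reduce heat loss.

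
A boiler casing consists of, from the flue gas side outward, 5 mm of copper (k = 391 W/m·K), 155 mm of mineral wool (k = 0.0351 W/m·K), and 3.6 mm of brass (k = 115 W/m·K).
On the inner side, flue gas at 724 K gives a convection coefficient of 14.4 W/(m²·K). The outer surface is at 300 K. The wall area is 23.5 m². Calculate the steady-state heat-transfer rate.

Q ≈ 2220 W

Treating each layer as a thermal resistance in series:
R_inner film = 1/(h_i·A) = 1/(14.4×23.5) = 0.002955 K/W
R_copper = L/(kA) = 0.005/(391×23.5) = 5.442×10^-7 K/W
R_mineral wool = L/(kA) = 0.155/(0.0351×23.5) = 0.1879 K/W
R_brass = L/(kA) = 0.0036/(115×23.5) = 1.332×10^-6 K/W
R_total = 0.1909 K/W
Q = ΔT / R_total = 424 / 0.1909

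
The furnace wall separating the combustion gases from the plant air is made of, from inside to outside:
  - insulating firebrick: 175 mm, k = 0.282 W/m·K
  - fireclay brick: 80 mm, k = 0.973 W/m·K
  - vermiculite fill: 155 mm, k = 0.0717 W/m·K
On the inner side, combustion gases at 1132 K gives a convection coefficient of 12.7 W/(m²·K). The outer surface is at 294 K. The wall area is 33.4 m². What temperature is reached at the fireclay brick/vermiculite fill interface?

Treating each layer as a thermal resistance in series:
R_inner film = 1/(h_i·A) = 1/(12.7×33.4) = 0.002357 K/W
R_insulating firebrick = L/(kA) = 0.175/(0.282×33.4) = 0.01858 K/W
R_fireclay brick = L/(kA) = 0.08/(0.973×33.4) = 0.002462 K/W
R_vermiculite fill = L/(kA) = 0.155/(0.0717×33.4) = 0.06472 K/W
R_total = 0.08812 K/W;  Q = ΔT/R_total = 838/0.08812 = 9509 W
T_interface = T_inner − Q·ΣR(inner→interface) = 1132 − 9510×0.0234

T ≈ 909 K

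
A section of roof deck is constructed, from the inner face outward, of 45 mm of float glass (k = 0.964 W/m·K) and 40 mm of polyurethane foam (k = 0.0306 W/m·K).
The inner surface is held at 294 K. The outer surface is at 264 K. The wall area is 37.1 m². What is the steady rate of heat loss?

Series thermal resistances:
R_float glass = L/(kA) = 0.045/(0.964×37.1) = 0.001258 K/W
R_polyurethane foam = L/(kA) = 0.04/(0.0306×37.1) = 0.03523 K/W
R_total = 0.03649 K/W
Q = ΔT / R_total = 30 / 0.03649

Q ≈ 822 W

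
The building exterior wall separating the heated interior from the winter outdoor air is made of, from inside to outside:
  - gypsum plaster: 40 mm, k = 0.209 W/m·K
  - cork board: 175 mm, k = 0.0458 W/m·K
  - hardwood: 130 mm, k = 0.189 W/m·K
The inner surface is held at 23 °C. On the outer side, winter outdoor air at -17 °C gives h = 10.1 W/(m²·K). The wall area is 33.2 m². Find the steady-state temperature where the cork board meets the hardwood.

Series thermal resistances:
R_gypsum plaster = L/(kA) = 0.04/(0.209×33.2) = 0.005765 K/W
R_cork board = L/(kA) = 0.175/(0.0458×33.2) = 0.1151 K/W
R_hardwood = L/(kA) = 0.13/(0.189×33.2) = 0.02072 K/W
R_outer film = 1/(h_o·A) = 1/(10.1×33.2) = 0.002982 K/W
R_total = 0.1446 K/W;  Q = ΔT/R_total = 40/0.1446 = 276.7 W
T_interface = T_inner − Q·ΣR(inner→interface) = 23 − 277×0.1209

T ≈ -10.4 °C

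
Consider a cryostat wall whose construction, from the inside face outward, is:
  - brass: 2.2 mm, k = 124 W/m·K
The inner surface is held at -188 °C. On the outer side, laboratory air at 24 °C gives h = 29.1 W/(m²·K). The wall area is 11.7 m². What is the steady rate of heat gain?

Model the wall as resistances in series:
R_brass = L/(kA) = 0.0022/(124×11.7) = 1.516×10^-6 K/W
R_outer film = 1/(h_o·A) = 1/(29.1×11.7) = 0.002937 K/W
R_total = 0.002939 K/W
Q = ΔT / R_total = 212 / 0.002939

Q ≈ 72100 W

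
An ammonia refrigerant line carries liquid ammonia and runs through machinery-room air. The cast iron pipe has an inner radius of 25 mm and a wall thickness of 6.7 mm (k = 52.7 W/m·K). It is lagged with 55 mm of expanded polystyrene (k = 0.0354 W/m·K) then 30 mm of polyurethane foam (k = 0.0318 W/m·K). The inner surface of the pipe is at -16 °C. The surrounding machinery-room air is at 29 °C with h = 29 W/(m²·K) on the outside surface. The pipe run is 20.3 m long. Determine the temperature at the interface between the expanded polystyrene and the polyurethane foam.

T ≈ 17.6 °C

Per-layer cylindrical resistances, series-summed:
R_cast iron pipe wall = ln(31.7/25)/(2π×52.7×20.3) = 3.532×10^-5 K/W
R_expanded polystyrene = ln(86.7/31.7)/(2π×0.0354×20.3) = 0.2228 K/W
R_polyurethane foam = ln(116.7/86.7)/(2π×0.0318×20.3) = 0.07326 K/W
R_outer film = 1/(h_o·2πr_oL) = 1/(29×2π×0.1167×20.3) = 0.002317 K/W
R_total = 0.2984 K/W
Q = ΔT/R_total = 45/0.2984
Q = 151 W
T_interface = T_inner + Q·ΣR(inner→interface) = -16 + 151×0.2229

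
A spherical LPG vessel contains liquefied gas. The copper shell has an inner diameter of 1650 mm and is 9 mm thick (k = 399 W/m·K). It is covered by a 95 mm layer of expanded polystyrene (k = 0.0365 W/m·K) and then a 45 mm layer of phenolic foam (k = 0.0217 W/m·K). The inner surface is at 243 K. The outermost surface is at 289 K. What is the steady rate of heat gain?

For a spherical shell R = (1/r₁ − 1/r₂)/(4πk); film R = 1/(h·4πr²). In series:
R_copper shell = (1/0.825 − 1/0.834)/(4π×399) = 2.609×10^-6 K/W
R_expanded polystyrene = (1/0.834 − 1/0.929)/(4π×0.0365) = 0.2673 K/W
R_phenolic foam = (1/0.929 − 1/0.974)/(4π×0.0217) = 0.1824 K/W
R_total = 0.4497 K/W
Q = ΔT/R_total = 46/0.4497

Q ≈ 102 W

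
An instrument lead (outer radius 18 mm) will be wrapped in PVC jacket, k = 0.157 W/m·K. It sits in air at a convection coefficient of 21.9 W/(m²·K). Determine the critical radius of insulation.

r_cr ≈ 7.17 mm

For a cylinder r_cr = k/h = 0.157/21.9
r_cr = 7.17 mm; since the bare radius (18 mm) is above r_cr, any added insulation will reduce heat loss.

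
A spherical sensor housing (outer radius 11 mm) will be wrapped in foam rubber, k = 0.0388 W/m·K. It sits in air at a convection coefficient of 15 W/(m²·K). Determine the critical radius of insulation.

For a sphere r_cr = 2k/h = 2×0.0388/15
r_cr = 5.17 mm; since the bare radius (11 mm) is above r_cr, any added insulation will reduce heat loss.

r_cr ≈ 5.17 mm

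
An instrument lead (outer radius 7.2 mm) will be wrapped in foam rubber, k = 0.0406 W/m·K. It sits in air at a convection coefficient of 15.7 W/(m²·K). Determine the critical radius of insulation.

For a cylinder r_cr = k/h = 0.0406/15.7
r_cr = 2.59 mm; since the bare radius (7.2 mm) is above r_cr, any added insulation will reduce heat loss.

r_cr ≈ 2.59 mm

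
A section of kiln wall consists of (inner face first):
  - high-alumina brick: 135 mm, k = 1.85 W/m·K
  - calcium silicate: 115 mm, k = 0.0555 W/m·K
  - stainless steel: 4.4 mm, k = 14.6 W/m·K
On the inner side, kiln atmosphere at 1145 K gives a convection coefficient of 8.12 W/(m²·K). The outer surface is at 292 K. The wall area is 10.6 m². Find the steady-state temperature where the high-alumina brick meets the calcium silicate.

T ≈ 1070 K

Thermal resistances in series:
R_inner film = 1/(h_i·A) = 1/(8.12×10.6) = 0.01162 K/W
R_high-alumina brick = L/(kA) = 0.135/(1.85×10.6) = 0.006884 K/W
R_calcium silicate = L/(kA) = 0.115/(0.0555×10.6) = 0.1955 K/W
R_stainless steel = L/(kA) = 0.0044/(14.6×10.6) = 2.843×10^-5 K/W
R_total = 0.214 K/W;  Q = ΔT/R_total = 853/0.214 = 3986 W
T_interface = T_inner − Q·ΣR(inner→interface) = 1145 − 3990×0.0185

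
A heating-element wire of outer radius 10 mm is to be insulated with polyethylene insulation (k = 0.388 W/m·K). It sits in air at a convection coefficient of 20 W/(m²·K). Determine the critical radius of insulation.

r_cr ≈ 19.4 mm

For a cylinder r_cr = k/h = 0.388/20
r_cr = 19.4 mm; since the bare radius (10 mm) is below r_cr, adding a thin layer of insulation will *increase* heat loss.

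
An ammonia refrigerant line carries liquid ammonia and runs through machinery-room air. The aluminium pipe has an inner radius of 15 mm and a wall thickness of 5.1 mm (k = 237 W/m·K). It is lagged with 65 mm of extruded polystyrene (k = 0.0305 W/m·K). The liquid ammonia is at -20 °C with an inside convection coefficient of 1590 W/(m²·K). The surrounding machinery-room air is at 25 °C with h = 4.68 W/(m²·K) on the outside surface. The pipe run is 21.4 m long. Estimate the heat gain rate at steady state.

Q ≈ 121 W

Treating each annulus and film as a series resistance:
R_inner film = 1/(h_i·2πr₁L) = 1/(1590×2π×0.015×21.4) = 3.118×10^-4 K/W
R_aluminium pipe wall = ln(20.1/15)/(2π×237×21.4) = 9.184×10^-6 K/W
R_extruded polystyrene = ln(85.1/20.1)/(2π×0.0305×21.4) = 0.3519 K/W
R_outer film = 1/(h_o·2πr_oL) = 1/(4.68×2π×0.0851×21.4) = 0.01867 K/W
R_total = 0.3709 K/W
Q = ΔT/R_total = 45/0.3709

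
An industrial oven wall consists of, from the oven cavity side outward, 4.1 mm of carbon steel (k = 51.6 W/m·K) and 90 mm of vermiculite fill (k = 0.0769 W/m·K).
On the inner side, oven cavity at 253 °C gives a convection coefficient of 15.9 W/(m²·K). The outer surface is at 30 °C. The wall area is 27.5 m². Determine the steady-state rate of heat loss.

Q ≈ 4970 W

Thermal resistances in series:
R_inner film = 1/(h_i·A) = 1/(15.9×27.5) = 0.002287 K/W
R_carbon steel = L/(kA) = 0.0041/(51.6×27.5) = 2.889×10^-6 K/W
R_vermiculite fill = L/(kA) = 0.09/(0.0769×27.5) = 0.04256 K/W
R_total = 0.04485 K/W
Q = ΔT / R_total = 223 / 0.04485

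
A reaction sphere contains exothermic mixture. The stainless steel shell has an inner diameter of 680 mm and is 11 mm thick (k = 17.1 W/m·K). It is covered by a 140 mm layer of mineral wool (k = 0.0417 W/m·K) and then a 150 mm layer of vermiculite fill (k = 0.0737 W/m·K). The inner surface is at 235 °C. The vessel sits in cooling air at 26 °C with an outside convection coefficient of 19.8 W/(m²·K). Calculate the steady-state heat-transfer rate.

Spherical conduction: R = (1/r_in − 1/r_out)/(4πk) per layer; series-sum.
R_stainless steel shell = (1/0.34 − 1/0.351)/(4π×17.1) = 4.289×10^-4 K/W
R_mineral wool = (1/0.351 − 1/0.491)/(4π×0.0417) = 1.55 K/W
R_vermiculite fill = (1/0.491 − 1/0.641)/(4π×0.0737) = 0.5146 K/W
R_outer film = 1/(h·4πr_o²) = 1/(19.8×4π×0.641²) = 0.009782 K/W
R_total = 2.075 K/W
Q = ΔT/R_total = 209/2.075

Q ≈ 101 W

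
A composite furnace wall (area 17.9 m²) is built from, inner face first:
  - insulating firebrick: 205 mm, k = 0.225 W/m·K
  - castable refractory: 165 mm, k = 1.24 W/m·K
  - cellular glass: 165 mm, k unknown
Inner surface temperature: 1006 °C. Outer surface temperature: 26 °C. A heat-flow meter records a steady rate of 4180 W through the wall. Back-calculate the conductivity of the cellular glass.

k ≈ 0.0523 W/(m·K)

Model the wall as resistances in series:
R_insulating firebrick = L/(kA) = 0.205/(0.225×17.9) = 0.0509 K/W
R_castable refractory = L/(kA) = 0.165/(1.24×17.9) = 0.007434 K/W
Sum of known resistances R_other = 0.05833 K/W
Total R = ΔT/Q = 980/4180 = 0.2344 K/W
R_cellular glass = R_total − R_other = 0.1761 K/W
k = L/(R·A) = 0.165/(0.1761×17.9)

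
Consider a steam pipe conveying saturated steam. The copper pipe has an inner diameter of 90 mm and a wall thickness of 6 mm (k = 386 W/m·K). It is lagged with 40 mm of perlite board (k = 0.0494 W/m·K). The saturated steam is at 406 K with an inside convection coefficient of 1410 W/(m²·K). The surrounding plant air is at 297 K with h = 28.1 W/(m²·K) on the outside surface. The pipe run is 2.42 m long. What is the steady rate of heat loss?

Q ≈ 137 W

For a radial system each layer contributes R = ln(r_out/r_in)/(2πkL); films add R = 1/(hA).
R_inner film = 1/(h_i·2πr₁L) = 1/(1410×2π×0.045×2.42) = 0.001037 K/W
R_copper pipe wall = ln(51/45)/(2π×386×2.42) = 2.133×10^-5 K/W
R_perlite board = ln(91/51)/(2π×0.0494×2.42) = 0.7709 K/W
R_outer film = 1/(h_o·2πr_oL) = 1/(28.1×2π×0.091×2.42) = 0.02572 K/W
R_total = 0.7976 K/W
Q = ΔT/R_total = 109/0.7976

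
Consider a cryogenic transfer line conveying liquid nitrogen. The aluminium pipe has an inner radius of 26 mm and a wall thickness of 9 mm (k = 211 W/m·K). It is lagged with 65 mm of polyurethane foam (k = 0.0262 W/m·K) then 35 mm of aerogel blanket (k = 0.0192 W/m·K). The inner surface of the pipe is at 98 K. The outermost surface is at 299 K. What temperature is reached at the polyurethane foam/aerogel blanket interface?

T ≈ 243 K

For a radial system each layer contributes R = ln(r_out/r_in)/(2πkL); films add R = 1/(hA).
R_aluminium pipe wall = ln(35/26)/(2π×211×1) = 2.242×10^-4 K/W
R_polyurethane foam = ln(100/35)/(2π×0.0262×1) = 6.377 K/W
R_aerogel blanket = ln(135/100)/(2π×0.0192×1) = 2.488 K/W
R_total = 8.865 K/W
Q = ΔT/R_total = 201/8.865
Q = 22.7 W/m
T_interface = T_inner + Q·ΣR(inner→interface) = 98 + 22.7×6.377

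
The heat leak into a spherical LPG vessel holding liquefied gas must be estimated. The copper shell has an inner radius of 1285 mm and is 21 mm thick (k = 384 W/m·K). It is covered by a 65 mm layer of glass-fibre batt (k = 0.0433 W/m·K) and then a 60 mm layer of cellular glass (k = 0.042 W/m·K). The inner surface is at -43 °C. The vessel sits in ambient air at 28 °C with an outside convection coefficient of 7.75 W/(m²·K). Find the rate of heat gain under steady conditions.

Each spherical layer contributes R = (1/r_i − 1/r_o)/(4πk):
R_copper shell = (1/1.285 − 1/1.306)/(4π×384) = 2.593×10^-6 K/W
R_glass-fibre batt = (1/1.306 − 1/1.371)/(4π×0.0433) = 0.06672 K/W
R_cellular glass = (1/1.371 − 1/1.431)/(4π×0.042) = 0.05794 K/W
R_outer film = 1/(h·4πr_o²) = 1/(7.75×4π×1.431²) = 0.005014 K/W
R_total = 0.1297 K/W
Q = ΔT/R_total = 71/0.1297

Q ≈ 548 W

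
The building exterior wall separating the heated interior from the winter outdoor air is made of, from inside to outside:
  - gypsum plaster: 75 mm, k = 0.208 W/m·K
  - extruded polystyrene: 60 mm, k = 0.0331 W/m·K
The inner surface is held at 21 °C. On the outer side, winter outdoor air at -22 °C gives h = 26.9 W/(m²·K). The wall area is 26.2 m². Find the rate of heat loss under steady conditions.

Model the wall as resistances in series:
R_gypsum plaster = L/(kA) = 0.075/(0.208×26.2) = 0.01376 K/W
R_extruded polystyrene = L/(kA) = 0.06/(0.0331×26.2) = 0.06919 K/W
R_outer film = 1/(h_o·A) = 1/(26.9×26.2) = 0.001419 K/W
R_total = 0.08437 K/W
Q = ΔT / R_total = 43 / 0.08437

Q ≈ 510 W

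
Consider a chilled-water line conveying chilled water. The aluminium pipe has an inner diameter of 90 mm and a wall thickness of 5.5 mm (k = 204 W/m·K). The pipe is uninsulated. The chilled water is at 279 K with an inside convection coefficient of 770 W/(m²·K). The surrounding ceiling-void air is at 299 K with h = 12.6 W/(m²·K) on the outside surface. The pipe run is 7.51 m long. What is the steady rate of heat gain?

Q ≈ 589 W

Treating each annulus and film as a series resistance:
R_inner film = 1/(h_i·2πr₁L) = 1/(770×2π×0.045×7.51) = 6.116×10^-4 K/W
R_aluminium pipe wall = ln(50.5/45)/(2π×204×7.51) = 1.198×10^-5 K/W
R_outer film = 1/(h_o·2πr_oL) = 1/(12.6×2π×0.0505×7.51) = 0.03331 K/W
R_total = 0.03393 K/W
Q = ΔT/R_total = 20/0.03393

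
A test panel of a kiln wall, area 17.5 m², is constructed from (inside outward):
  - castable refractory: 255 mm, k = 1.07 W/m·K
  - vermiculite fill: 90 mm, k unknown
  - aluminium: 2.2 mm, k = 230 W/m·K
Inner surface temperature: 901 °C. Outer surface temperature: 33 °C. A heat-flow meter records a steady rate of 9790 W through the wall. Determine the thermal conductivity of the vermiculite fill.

Series thermal resistances:
R_castable refractory = L/(kA) = 0.255/(1.07×17.5) = 0.01362 K/W
R_aluminium = L/(kA) = 0.0022/(230×17.5) = 5.466×10^-7 K/W
Sum of known resistances R_other = 0.01362 K/W
Total R = ΔT/Q = 868/9790 = 0.08866 K/W
R_vermiculite fill = R_total − R_other = 0.07504 K/W
k = L/(R·A) = 0.09/(0.07504×17.5)

k ≈ 0.0685 W/(m·K)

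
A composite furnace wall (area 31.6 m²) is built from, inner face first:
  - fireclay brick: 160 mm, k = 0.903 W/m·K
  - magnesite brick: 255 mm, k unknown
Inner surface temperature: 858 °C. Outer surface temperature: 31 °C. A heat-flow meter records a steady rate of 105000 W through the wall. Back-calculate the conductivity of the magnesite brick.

k ≈ 3.56 W/(m·K)

Thermal resistances in series:
R_fireclay brick = L/(kA) = 0.16/(0.903×31.6) = 0.005607 K/W
Sum of known resistances R_other = 0.005607 K/W
Total R = ΔT/Q = 827/105000 = 0.007876 K/W
R_magnesite brick = R_total − R_other = 0.002269 K/W
k = L/(R·A) = 0.255/(0.002269×31.6)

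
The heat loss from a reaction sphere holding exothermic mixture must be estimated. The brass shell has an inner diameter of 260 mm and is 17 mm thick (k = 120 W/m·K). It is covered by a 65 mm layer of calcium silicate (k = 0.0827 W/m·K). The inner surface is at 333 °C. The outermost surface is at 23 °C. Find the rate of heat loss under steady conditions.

Each spherical layer contributes R = (1/r_i − 1/r_o)/(4πk):
R_brass shell = (1/0.13 − 1/0.147)/(4π×120) = 5.899×10^-4 K/W
R_calcium silicate = (1/0.147 − 1/0.212)/(4π×0.0827) = 2.007 K/W
R_total = 2.008 K/W
Q = ΔT/R_total = 310/2.008

Q ≈ 154 W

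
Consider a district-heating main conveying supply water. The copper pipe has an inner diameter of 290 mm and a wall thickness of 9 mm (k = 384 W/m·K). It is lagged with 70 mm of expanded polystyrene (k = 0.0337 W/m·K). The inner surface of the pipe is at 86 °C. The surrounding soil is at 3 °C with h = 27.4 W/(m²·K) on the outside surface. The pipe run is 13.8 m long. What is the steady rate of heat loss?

Q ≈ 638 W

For a radial system each layer contributes R = ln(r_out/r_in)/(2πkL); films add R = 1/(hA).
R_copper pipe wall = ln(154/145)/(2π×384×13.8) = 1.809×10^-6 K/W
R_expanded polystyrene = ln(224/154)/(2π×0.0337×13.8) = 0.1282 K/W
R_outer film = 1/(h_o·2πr_oL) = 1/(27.4×2π×0.224×13.8) = 0.001879 K/W
R_total = 0.1301 K/W
Q = ΔT/R_total = 83/0.1301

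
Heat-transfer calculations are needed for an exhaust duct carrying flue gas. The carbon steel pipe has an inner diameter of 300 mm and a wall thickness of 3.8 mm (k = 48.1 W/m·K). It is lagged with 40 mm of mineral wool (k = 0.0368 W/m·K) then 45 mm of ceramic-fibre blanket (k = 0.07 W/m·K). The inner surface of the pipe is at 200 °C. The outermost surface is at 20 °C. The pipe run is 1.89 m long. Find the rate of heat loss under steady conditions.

Per-layer cylindrical resistances, series-summed:
R_carbon steel pipe wall = ln(153.8/150)/(2π×48.1×1.89) = 4.38×10^-5 K/W
R_mineral wool = ln(193.8/153.8)/(2π×0.0368×1.89) = 0.529 K/W
R_ceramic-fibre blanket = ln(238.8/193.8)/(2π×0.07×1.89) = 0.2512 K/W
R_total = 0.7802 K/W
Q = ΔT/R_total = 180/0.7802

Q ≈ 231 W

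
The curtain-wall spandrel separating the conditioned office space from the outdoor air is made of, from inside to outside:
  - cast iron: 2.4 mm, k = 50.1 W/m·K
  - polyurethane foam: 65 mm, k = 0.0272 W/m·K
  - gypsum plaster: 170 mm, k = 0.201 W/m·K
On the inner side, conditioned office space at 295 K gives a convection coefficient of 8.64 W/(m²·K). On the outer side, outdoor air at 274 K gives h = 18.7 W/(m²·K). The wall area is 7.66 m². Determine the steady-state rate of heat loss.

Treating each layer as a thermal resistance in series:
R_inner film = 1/(h_i·A) = 1/(8.64×7.66) = 0.01511 K/W
R_cast iron = L/(kA) = 0.0024/(50.1×7.66) = 6.254×10^-6 K/W
R_polyurethane foam = L/(kA) = 0.065/(0.0272×7.66) = 0.312 K/W
R_gypsum plaster = L/(kA) = 0.17/(0.201×7.66) = 0.1104 K/W
R_outer film = 1/(h_o·A) = 1/(18.7×7.66) = 0.006981 K/W
R_total = 0.4445 K/W
Q = ΔT / R_total = 21 / 0.4445

Q ≈ 47.2 W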